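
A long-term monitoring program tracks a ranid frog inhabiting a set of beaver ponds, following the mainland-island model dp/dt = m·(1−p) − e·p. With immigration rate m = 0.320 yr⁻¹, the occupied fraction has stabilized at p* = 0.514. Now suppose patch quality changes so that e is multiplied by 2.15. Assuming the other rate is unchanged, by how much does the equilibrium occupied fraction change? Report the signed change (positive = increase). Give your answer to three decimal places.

-0.184

Balance m(1−p*) = e·p* gives e = m(1−p*)/p* = 0.320×0.48600/0.51400 = 0.30257.
New p* = m/(m+e) = 0.32000/(0.32000+0.65053) = 0.32972.
Δp* = 0.32972 − 0.51400 = -0.18428.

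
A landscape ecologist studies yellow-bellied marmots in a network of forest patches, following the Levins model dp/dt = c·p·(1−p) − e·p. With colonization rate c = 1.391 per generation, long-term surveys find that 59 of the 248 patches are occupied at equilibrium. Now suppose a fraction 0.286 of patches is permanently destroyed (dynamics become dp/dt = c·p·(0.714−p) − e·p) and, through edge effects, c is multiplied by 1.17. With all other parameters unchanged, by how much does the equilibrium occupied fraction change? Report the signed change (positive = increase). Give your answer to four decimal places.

Observed p* = 59/248 = 0.23790.
Balance c(1−p*) = e gives e = 1.391×(1 − 0.23790) = 1.06008.
New p* = 0.714 − e/c = 0.714 − 1.06008/1.62747 = 0.06263.
Δp* = 0.06263 − 0.23790 = -0.17527.

-0.1753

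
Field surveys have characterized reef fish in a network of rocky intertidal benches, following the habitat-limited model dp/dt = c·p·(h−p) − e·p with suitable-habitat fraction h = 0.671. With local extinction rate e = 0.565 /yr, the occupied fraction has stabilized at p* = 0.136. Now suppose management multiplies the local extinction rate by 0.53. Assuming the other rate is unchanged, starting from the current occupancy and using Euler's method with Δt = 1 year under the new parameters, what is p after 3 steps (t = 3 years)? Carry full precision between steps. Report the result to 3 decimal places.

0.251

Balance c(h−p*) = e gives c = e/(0.671 − 0.13600) = 0.565/0.53500 = 1.05607.
Starting from p₀ = 0.13600; update p ← p + (dp/dt)·Δt with the new parameters.
p: 0.13600 → 0.17211  (Δp = +0.03611)
p: 0.17211 → 0.21126  (Δp = +0.03914)
p: 0.21126 → 0.25056  (Δp = +0.03931)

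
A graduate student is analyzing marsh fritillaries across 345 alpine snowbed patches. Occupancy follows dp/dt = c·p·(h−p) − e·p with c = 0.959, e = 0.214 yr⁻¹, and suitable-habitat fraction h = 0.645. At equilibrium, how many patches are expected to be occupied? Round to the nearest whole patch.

p* = h − e/c = 0.645 − 0.2231 = 0.4219.
Expected occupied patches = N × p* = 345 × 0.4219 = 145.54 ≈ 146.

146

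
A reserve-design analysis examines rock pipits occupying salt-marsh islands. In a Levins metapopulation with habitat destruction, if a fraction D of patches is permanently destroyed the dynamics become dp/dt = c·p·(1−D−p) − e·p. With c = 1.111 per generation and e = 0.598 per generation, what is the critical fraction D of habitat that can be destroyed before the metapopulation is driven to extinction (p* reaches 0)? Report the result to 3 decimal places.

0.462

The nontrivial equilibrium is p* = (1−D) − e/c; extinction occurs when this hits zero.
So D_crit = 1 − e/c = 1 − 0.598/1.111 = 1 − 0.5383 = 0.4617.
Note this equals the original equilibrium occupancy — the Levins extinction-debt result.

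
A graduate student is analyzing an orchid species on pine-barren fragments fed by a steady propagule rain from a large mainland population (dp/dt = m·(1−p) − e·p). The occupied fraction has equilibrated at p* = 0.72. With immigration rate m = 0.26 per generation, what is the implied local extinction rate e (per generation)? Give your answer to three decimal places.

At equilibrium m(1−p*) = e·p*, so e = m(1−p*)/p*.
e = 0.26 × 0.2800 / 0.72 = 0.1011.

0.101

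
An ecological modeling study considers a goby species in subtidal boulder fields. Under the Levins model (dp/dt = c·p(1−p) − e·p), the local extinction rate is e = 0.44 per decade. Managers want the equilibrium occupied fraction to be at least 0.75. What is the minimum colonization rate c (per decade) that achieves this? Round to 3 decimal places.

1.760

p* = 1 − e/c ≥ 0.75 requires e/c ≤ 0.2500, i.e. c ≥ e/0.2500.
c_min = 0.44/0.2500 = 1.7600.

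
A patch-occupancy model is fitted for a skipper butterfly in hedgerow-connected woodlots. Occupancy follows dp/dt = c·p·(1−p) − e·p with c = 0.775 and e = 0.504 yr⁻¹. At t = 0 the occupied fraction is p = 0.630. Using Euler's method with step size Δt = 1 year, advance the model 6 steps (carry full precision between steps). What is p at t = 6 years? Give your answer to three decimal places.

Update rule: p ← p + [c·p·(1−p) − e·p]·Δt with Δt = 1.
p: 0.63000 → 0.49313  (Δp = -0.13687)
p: 0.49313 → 0.43831  (Δp = -0.05483)
p: 0.43831 → 0.40820  (Δp = -0.03011)
p: 0.40820 → 0.38969  (Δp = -0.01851)
p: 0.38969 → 0.37760  (Δp = -0.01208)
p: 0.37760 → 0.36943  (Δp = -0.00817)

0.369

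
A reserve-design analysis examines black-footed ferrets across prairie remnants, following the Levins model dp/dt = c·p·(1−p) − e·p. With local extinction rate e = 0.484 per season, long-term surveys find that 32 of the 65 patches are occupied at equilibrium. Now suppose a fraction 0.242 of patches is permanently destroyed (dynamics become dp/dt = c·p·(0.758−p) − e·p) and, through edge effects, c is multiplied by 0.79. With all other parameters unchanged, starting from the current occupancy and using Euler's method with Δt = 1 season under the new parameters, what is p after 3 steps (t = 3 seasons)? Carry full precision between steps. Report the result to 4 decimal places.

0.2516

Observed p* = 32/65 = 0.49231.
Balance c(1−p*) = e gives c = e/(1 − 0.49231) = 0.484/0.50769 = 0.95333.
Starting from p₀ = 0.49231; update p ← p + (dp/dt)·Δt with the new parameters.
step 1: Δp = -0.13977, p = 0.35254
step 2: Δp = -0.06298, p = 0.28957
step 3: Δp = -0.03799, p = 0.25157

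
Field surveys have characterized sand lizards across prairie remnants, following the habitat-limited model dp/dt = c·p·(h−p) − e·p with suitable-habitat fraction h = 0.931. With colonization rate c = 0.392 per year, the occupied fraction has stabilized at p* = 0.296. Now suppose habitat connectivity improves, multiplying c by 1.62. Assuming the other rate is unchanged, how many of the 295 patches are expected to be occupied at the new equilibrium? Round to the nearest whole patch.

Balance c(h−p*) = e gives e = 0.392×(0.931 − 0.29600) = 0.24892.
New p* = 0.931 − e/c = 0.931 − 0.24892/0.63504 = 0.53902.
Expected occupied = 295 × 0.53902 = 159.01 ≈ 159.

159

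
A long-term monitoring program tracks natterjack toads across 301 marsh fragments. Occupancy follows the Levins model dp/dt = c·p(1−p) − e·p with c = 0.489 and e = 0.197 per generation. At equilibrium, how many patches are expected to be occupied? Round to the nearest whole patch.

p* = 1 − e/c = 1 − 0.197/0.489 = 0.5971.
Expected occupied patches = N × p* = 301 × 0.5971 = 179.74 ≈ 180.

180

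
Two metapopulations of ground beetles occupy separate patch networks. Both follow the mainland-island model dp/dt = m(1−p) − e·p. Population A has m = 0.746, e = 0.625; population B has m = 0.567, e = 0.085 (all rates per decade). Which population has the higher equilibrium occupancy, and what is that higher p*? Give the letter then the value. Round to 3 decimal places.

B, 0.870

A: p*_A = m/(m+e) = 0.746/1.3710 = 0.5441.
B: p*_B = 0.567/0.6520 = 0.8696.
B is higher at 0.8696.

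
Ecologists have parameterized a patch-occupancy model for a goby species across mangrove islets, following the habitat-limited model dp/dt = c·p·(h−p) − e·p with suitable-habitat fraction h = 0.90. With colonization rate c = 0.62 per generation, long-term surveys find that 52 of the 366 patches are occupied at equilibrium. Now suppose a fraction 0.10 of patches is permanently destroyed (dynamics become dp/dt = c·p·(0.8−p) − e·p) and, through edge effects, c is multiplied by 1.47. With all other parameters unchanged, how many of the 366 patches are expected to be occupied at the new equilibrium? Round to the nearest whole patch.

104

Observed p* = 52/366 = 0.14208.
Balance c(h−p*) = e gives e = 0.62×(0.9 − 0.14208) = 0.46991.
New p* = 0.8 − e/c = 0.8 − 0.46991/0.91140 = 0.28441.
Expected occupied = 366 × 0.28441 = 104.09 ≈ 104.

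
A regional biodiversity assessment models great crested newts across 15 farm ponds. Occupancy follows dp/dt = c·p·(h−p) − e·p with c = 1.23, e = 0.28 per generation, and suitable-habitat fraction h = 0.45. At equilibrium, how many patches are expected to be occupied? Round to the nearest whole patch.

p* = h − e/c = 0.45 − 0.2276 = 0.2224.
Expected occupied patches = N × p* = 15 × 0.2224 = 3.34 ≈ 3.

3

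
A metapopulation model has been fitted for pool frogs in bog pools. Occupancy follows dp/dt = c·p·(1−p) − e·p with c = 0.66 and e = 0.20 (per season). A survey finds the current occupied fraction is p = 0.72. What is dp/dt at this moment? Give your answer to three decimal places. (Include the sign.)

-0.011

Colonization term: c·p·(1−p) = 0.66×0.72×0.2800 = 0.13306.
Extinction term: e·p = 0.14400.
dp/dt = 0.13306 − 0.14400 = -0.01094.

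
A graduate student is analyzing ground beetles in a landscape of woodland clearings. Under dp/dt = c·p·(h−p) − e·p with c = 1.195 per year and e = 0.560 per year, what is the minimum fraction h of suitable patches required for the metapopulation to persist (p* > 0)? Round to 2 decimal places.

0.47

p* = h − e/c is positive only when h > e/c.
h_min = e/c = 0.560/1.195 = 0.4686.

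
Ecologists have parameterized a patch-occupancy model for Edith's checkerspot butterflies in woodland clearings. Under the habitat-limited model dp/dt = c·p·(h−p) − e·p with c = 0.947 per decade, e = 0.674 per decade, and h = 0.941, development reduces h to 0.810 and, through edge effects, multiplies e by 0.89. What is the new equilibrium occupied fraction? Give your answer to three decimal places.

Before: p* = h − e/c = 0.941 − 0.674/0.947 = 0.941 − 0.7117 = 0.2293.
After: c = 0.947, e = 0.59986, h = 0.810; p* = 0.810 − 0.59986/0.947 = 0.1766.

0.177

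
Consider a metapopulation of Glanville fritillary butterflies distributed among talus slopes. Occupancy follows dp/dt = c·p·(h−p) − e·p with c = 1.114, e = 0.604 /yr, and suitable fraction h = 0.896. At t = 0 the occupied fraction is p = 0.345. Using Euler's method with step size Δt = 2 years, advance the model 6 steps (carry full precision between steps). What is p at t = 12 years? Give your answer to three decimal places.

0.354

Update rule: p ← p + [c·p·(h−p) − e·p]·Δt with Δt = 2.
t = 2: p = 0.34500 + (+0.00677) = 0.35177
t = 4: p = 0.35177 + (+0.00160) = 0.35337
t = 6: p = 0.35337 + (+0.00035) = 0.35372
t = 8: p = 0.35372 + (+0.00007) = 0.35379
t = 10: p = 0.35379 + (+0.00002) = 0.35381
t = 12: p = 0.35381 + (+0.00000) = 0.35381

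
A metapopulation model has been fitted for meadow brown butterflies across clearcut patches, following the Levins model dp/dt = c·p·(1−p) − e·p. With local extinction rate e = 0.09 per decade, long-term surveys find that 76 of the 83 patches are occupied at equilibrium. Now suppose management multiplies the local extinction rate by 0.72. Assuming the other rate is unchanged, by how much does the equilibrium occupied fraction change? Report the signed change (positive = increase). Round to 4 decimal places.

Observed p* = 76/83 = 0.91566.
Balance c(1−p*) = e gives c = e/(1 − 0.91566) = 0.09/0.08434 = 1.06711.
New p* = 1 − e/c = 1 − 0.06480/1.06711 = 0.93928.
Δp* = 0.93928 − 0.91566 = +0.02362.

0.0236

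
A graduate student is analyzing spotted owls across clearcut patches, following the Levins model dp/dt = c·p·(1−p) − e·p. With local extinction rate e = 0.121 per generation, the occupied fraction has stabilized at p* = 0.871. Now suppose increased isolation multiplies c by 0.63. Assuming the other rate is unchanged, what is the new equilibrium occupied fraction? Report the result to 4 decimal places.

Balance c(1−p*) = e gives c = e/(1 − 0.87100) = 0.121/0.12900 = 0.93798.
New p* = 1 − e/c = 1 − 0.12100/0.59093 = 0.79524.

0.7952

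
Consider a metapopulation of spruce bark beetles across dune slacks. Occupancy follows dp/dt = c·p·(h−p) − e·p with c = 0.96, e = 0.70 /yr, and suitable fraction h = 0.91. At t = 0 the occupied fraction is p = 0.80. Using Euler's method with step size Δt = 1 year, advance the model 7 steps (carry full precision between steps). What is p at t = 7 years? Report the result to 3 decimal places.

0.207

Update rule: p ← p + [c·p·(h−p) − e·p]·Δt with Δt = 1.
  1  |  dp/dt·Δt = -0.475520  |  p_1 = 0.324480
  2  |  dp/dt·Δt = -0.044746  |  p_2 = 0.279734
  3  |  dp/dt·Δt = -0.026559  |  p_3 = 0.253175
  4  |  dp/dt·Δt = -0.017582  |  p_4 = 0.235592
  5  |  dp/dt·Δt = -0.012385  |  p_5 = 0.223208
  6  |  dp/dt·Δt = -0.009080  |  p_6 = 0.214128
  7  |  dp/dt·Δt = -0.006844  |  p_7 = 0.207284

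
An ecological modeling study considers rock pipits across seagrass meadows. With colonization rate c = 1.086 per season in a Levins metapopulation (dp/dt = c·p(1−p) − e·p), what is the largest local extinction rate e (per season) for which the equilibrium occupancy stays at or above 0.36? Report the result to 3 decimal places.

0.695

1 − e/c ≥ 0.36 ⇒ e ≤ c(1 − 0.36) = 1.086 × 0.6400.
e_max = 0.6950.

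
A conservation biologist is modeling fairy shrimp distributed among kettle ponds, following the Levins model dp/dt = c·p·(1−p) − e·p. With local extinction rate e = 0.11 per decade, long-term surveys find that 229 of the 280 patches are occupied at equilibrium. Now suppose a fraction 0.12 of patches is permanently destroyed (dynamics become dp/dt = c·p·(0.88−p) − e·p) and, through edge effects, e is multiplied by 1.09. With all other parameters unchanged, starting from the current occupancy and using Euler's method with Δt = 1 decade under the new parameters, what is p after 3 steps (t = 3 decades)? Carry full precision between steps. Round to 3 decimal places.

0.703

Observed p* = 229/280 = 0.81786.
Balance c(1−p*) = e gives c = e/(1 − 0.81786) = 0.11/0.18214 = 0.60392.
Starting from p₀ = 0.81786; update p ← p + (dp/dt)·Δt with the new parameters.
p: 0.81786 → 0.75049  (Δp = -0.06737)
p: 0.75049 → 0.71920  (Δp = -0.03128)
p: 0.71920 → 0.70281  (Δp = -0.01639)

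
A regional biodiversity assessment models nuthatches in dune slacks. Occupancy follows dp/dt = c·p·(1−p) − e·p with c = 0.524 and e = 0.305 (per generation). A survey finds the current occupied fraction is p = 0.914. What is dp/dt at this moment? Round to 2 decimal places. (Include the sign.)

-0.24

Colonization term: c·p·(1−p) = 0.524×0.914×0.0860 = 0.04119.
Extinction term: e·p = 0.27877.
dp/dt = 0.04119 − 0.27877 = -0.23758.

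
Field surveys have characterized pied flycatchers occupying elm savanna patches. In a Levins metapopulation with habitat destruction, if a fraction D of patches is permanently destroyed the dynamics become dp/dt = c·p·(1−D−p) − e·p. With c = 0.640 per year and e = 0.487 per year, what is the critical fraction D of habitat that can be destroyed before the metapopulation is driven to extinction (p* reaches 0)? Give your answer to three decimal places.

The nontrivial equilibrium is p* = (1−D) − e/c; extinction occurs when this hits zero.
So D_crit = 1 − e/c = 1 − 0.487/0.640 = 1 − 0.7609 = 0.2391.
This equals the undisturbed p*, a classic result of Lande's extension.

0.239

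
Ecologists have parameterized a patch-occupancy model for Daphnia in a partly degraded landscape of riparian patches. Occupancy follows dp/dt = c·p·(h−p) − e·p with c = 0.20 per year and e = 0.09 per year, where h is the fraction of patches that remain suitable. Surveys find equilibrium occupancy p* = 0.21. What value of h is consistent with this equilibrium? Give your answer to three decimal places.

0.660

At equilibrium c(h−p*) = e, so h = p* + e/c.
h = 0.21 + 0.09/0.20 = 0.21 + 0.4500 = 0.6600.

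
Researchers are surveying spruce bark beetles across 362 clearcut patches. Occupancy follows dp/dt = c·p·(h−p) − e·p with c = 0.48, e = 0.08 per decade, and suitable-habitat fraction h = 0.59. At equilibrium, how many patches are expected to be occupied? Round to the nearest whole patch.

p* = h − e/c = 0.59 − 0.1667 = 0.4233.
Expected occupied patches = N × p* = 362 × 0.4233 = 153.25 ≈ 153.

153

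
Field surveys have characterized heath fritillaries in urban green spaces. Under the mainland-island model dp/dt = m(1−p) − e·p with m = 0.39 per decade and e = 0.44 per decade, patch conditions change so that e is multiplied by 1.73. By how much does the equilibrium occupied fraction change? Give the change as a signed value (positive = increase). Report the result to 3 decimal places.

-0.131

Before: p* = 0.39/(0.39+0.44) = 0.4699.
After: m = 0.39, e = 0.7612; p* = 0.39/1.1512 = 0.3388.
Δp* = 0.3388 − 0.4699 = -0.1311.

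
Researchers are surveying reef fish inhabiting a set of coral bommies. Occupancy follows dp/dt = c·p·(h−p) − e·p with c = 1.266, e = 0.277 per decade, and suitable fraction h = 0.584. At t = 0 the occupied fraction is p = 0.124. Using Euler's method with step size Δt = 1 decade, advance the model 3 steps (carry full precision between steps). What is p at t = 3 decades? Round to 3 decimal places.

Update rule: p ← p + [c·p·(h−p) − e·p]·Δt with Δt = 1.
t = 1: p = 0.12400 + (+0.03786) = 0.16186
t = 2: p = 0.16186 + (+0.04167) = 0.20353
t = 3: p = 0.20353 + (+0.04166) = 0.24519

0.245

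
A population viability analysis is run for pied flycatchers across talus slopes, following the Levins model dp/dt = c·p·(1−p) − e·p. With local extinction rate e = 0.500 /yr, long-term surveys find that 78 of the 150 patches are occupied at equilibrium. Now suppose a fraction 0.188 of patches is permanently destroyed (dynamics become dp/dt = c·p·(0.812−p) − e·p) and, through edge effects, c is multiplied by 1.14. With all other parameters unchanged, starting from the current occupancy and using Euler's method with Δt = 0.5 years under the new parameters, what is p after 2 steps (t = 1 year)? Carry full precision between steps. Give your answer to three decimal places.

0.455

Observed p* = 78/150 = 0.52000.
Balance c(1−p*) = e gives c = e/(1 − 0.52000) = 0.500/0.48000 = 1.04167.
Starting from p₀ = 0.52000; update p ← p + (dp/dt)·Δt with the new parameters.
p: 0.52000 → 0.48015  (Δp = -0.03984)
p: 0.48015 → 0.45472  (Δp = -0.02543)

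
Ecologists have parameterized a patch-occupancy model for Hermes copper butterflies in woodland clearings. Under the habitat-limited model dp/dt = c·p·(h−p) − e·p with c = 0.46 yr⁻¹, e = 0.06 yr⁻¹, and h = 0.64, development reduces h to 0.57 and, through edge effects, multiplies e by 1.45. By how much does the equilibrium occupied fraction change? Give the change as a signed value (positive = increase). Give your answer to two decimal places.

-0.13

Before: p* = h − e/c = 0.64 − 0.06/0.46 = 0.64 − 0.1304 = 0.5096.
After: c = 0.46, e = 0.087, h = 0.57; p* = 0.57 − 0.087/0.46 = 0.3809.
Δp* = 0.3809 − 0.5096 = -0.1287.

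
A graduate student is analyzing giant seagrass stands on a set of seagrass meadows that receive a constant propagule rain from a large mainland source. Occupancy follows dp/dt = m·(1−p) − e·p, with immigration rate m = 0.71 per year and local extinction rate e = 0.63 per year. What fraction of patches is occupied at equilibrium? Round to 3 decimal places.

0.530

Setting dp/dt = 0: m − m·p* = e·p*, so m = (m+e)·p*.
p* = m/(m+e) = 0.71/(0.71+0.63) = 0.71/1.3400 = 0.5299.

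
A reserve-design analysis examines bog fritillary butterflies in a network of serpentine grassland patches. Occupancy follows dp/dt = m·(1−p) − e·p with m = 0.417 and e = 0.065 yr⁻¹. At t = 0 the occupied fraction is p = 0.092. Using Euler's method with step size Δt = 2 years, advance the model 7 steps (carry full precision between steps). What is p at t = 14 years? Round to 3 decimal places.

Update rule: p ← p + [m·(1−p) − e·p]·Δt with Δt = 2.
p: 0.09200 → 0.83731  (Δp = +0.74531)
p: 0.83731 → 0.86414  (Δp = +0.02683)
p: 0.86414 → 0.86511  (Δp = +0.00097)
p: 0.86511 → 0.86514  (Δp = +0.00003)
p: 0.86514 → 0.86515  (Δp = +0.00000)
p: 0.86515 → 0.86515  (Δp = +0.00000)
p: 0.86515 → 0.86515  (Δp = +0.00000)

0.865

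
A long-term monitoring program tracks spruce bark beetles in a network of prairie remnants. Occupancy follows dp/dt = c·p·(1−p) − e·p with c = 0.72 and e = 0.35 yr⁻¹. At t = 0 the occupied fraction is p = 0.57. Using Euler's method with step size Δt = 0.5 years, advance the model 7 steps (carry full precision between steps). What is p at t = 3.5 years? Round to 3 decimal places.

0.526

Update rule: p ← p + [c·p·(1−p) − e·p]·Δt with Δt = 0.5.
t = 0.5: p = 0.57000 + (-0.01151) = 0.55849
t = 1: p = 0.55849 + (-0.00897) = 0.54952
t = 1.5: p = 0.54952 + (-0.00705) = 0.54247
t = 2: p = 0.54247 + (-0.00558) = 0.53689
t = 2.5: p = 0.53689 + (-0.00445) = 0.53244
t = 3: p = 0.53244 + (-0.00356) = 0.52889
t = 3.5: p = 0.52889 + (-0.00286) = 0.52603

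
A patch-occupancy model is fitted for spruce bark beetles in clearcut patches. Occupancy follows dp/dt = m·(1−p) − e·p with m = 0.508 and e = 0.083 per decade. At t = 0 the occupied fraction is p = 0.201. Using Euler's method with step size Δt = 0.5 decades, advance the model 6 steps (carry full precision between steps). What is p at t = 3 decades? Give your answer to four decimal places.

0.7790

Update rule: p ← p + [m·(1−p) − e·p]·Δt with Δt = 0.5.
p: 0.20100 → 0.39560  (Δp = +0.19460)
p: 0.39560 → 0.53270  (Δp = +0.13710)
p: 0.53270 → 0.62929  (Δp = +0.09659)
p: 0.62929 → 0.69733  (Δp = +0.06804)
p: 0.69733 → 0.74527  (Δp = +0.04794)
p: 0.74527 → 0.77904  (Δp = +0.03377)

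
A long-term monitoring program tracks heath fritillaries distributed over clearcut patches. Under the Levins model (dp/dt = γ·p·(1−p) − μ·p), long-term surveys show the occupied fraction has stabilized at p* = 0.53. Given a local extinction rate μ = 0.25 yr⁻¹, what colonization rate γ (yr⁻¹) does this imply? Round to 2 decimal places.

0.53

At equilibrium γ(1−p*) = μ, so γ = μ/(1−p*).
γ = 0.25/(1 − 0.53) = 0.25/0.4700 = 0.5319.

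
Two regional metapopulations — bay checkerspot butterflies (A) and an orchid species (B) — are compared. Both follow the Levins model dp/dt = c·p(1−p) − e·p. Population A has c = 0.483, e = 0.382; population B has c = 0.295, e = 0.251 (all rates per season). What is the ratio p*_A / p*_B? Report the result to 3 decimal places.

A: p*_A = 1 − 0.382/0.483 = 0.2091.
B: p*_B = 1 − 0.251/0.295 = 0.1492.
p*_A / p*_B = 0.2091/0.1492 = 1.4020.

1.402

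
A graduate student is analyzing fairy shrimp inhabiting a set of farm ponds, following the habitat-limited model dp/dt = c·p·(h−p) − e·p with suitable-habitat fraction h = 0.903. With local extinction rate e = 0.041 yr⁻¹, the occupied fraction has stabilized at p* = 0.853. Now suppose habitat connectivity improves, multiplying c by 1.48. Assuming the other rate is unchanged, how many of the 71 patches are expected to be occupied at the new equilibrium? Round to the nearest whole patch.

62

Balance c(h−p*) = e gives c = e/(0.903 − 0.85300) = 0.041/0.05000 = 0.82000.
New p* = 0.903 − e/c = 0.903 − 0.04100/1.21360 = 0.86922.
Expected occupied = 71 × 0.86922 = 61.71 ≈ 62.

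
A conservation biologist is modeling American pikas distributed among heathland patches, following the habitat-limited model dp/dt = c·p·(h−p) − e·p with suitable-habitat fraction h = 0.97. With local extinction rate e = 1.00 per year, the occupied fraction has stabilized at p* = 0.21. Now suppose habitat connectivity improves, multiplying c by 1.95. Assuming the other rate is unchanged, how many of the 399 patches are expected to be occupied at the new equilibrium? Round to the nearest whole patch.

232

Balance c(h−p*) = e gives c = e/(0.97 − 0.21000) = 1.00/0.76000 = 1.31579.
New p* = 0.97 − e/c = 0.97 − 1.00000/2.56579 = 0.58026.
Expected occupied = 399 × 0.58026 = 231.52 ≈ 232.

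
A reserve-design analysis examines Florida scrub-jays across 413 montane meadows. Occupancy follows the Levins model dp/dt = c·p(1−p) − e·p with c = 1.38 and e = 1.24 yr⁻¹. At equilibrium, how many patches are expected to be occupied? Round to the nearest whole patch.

42

p* = 1 − e/c = 1 − 1.24/1.38 = 0.1014.
Expected occupied patches = N × p* = 413 × 0.1014 = 41.90 ≈ 42.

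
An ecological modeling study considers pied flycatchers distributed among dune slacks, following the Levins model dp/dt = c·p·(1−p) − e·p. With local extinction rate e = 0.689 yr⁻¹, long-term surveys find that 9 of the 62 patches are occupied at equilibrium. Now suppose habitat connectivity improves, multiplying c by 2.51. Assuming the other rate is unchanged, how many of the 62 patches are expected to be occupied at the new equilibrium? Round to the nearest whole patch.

Observed p* = 9/62 = 0.14516.
Balance c(1−p*) = e gives c = e/(1 − 0.14516) = 0.689/0.85484 = 0.80600.
New p* = 1 − e/c = 1 − 0.68900/2.02306 = 0.65943.
Expected occupied = 62 × 0.65943 = 40.88 ≈ 41.

41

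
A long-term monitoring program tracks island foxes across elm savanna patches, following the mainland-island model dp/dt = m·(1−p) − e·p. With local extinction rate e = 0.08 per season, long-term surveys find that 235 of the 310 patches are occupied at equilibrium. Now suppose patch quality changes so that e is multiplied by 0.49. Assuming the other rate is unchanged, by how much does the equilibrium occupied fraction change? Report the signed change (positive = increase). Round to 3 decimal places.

0.107

Observed p* = 235/310 = 0.75806.
Balance m(1−p*) = e·p* gives m = e·p*/(1−p*) = 0.08×0.75806/0.24194 = 0.25066.
New p* = m/(m+e) = 0.25066/(0.25066+0.03920) = 0.86476.
Δp* = 0.86476 − 0.75806 = +0.10670.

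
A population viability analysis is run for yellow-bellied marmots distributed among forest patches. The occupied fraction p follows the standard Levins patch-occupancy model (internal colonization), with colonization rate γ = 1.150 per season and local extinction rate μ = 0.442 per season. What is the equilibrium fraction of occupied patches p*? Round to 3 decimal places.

0.616

At equilibrium, colonization balances extinction: γ·p*·(1−p*) = μ·p*.
So p* = 1 − μ/γ = 1 − 0.442/1.150 = 1 − 0.3843 = 0.6157.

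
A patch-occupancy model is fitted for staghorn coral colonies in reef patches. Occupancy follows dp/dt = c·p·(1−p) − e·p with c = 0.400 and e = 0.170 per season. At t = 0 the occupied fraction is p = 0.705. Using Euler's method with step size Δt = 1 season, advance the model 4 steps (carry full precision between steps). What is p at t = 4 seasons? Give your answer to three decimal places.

Update rule: p ← p + [c·p·(1−p) − e·p]·Δt with Δt = 1.
t = 1: p = 0.70500 + (-0.03666) = 0.66834
t = 2: p = 0.66834 + (-0.02495) = 0.64339
t = 3: p = 0.64339 + (-0.01760) = 0.62579
t = 4: p = 0.62579 + (-0.01271) = 0.61307

0.613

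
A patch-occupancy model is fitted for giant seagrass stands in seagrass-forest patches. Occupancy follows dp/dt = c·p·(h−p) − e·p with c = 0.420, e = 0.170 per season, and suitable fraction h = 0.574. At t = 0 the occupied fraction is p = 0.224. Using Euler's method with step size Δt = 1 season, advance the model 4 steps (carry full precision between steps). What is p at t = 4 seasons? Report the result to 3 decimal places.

Update rule: p ← p + [c·p·(h−p) − e·p]·Δt with Δt = 1.
p: 0.22400 → 0.21885  (Δp = -0.00515)
p: 0.21885 → 0.21429  (Δp = -0.00456)
p: 0.21429 → 0.21023  (Δp = -0.00405)
p: 0.21023 → 0.20661  (Δp = -0.00362)

0.207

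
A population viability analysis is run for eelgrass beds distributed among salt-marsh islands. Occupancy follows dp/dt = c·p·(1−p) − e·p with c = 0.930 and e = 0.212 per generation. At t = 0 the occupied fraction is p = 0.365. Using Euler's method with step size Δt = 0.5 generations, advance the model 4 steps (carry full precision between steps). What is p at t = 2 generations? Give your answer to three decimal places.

0.620

Update rule: p ← p + [c·p·(1−p) − e·p]·Δt with Δt = 0.5.
  1  |  dp/dt·Δt = +0.069085  |  p_1 = 0.434085
  2  |  dp/dt·Δt = +0.068217  |  p_2 = 0.502302
  3  |  dp/dt·Δt = +0.063004  |  p_3 = 0.565306
  4  |  dp/dt·Δt = +0.054344  |  p_4 = 0.619650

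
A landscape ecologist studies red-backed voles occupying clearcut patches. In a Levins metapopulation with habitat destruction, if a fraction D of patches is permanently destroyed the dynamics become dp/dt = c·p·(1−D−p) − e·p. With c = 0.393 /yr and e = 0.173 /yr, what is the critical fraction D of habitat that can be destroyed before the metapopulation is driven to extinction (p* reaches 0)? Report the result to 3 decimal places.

The nontrivial equilibrium is p* = (1−D) − e/c; extinction occurs when this hits zero.
So D_crit = 1 − e/c = 1 − 0.173/0.393 = 1 − 0.4402 = 0.5598.
Note this equals the original equilibrium occupancy — the Levins extinction-debt result.

0.560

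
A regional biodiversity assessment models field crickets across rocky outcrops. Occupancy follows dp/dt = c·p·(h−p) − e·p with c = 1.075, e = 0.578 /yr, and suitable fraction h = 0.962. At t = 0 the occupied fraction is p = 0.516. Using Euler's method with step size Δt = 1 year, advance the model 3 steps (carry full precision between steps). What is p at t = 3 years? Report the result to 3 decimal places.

Update rule: p ← p + [c·p·(h−p) − e·p]·Δt with Δt = 1.
t = 1: p = 0.51600 + (-0.05085) = 0.46515
t = 2: p = 0.46515 + (-0.02041) = 0.44474
t = 3: p = 0.44474 + (-0.00976) = 0.43498

0.435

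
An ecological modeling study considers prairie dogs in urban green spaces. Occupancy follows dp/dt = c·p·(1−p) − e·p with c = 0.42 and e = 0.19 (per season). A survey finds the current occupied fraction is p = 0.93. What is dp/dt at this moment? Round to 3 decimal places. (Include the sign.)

Colonization term: c·p·(1−p) = 0.42×0.93×0.0700 = 0.02734.
Extinction term: e·p = 0.17670.
dp/dt = 0.02734 − 0.17670 = -0.14936.

-0.149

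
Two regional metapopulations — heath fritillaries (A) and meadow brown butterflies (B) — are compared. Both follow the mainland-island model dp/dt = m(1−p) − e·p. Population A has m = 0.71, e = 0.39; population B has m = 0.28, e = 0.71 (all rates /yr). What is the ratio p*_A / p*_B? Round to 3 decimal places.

A: p*_A = m/(m+e) = 0.71/1.1000 = 0.6455.
B: p*_B = 0.28/0.9900 = 0.2828.
p*_A / p*_B = 0.6455/0.2828 = 2.2821.

2.282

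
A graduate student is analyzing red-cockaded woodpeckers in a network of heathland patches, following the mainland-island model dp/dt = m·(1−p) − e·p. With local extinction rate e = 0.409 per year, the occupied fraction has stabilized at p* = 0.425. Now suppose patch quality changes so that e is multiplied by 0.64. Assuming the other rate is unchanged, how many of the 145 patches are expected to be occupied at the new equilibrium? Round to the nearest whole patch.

78

Balance m(1−p*) = e·p* gives m = e·p*/(1−p*) = 0.409×0.42500/0.57500 = 0.30230.
New p* = m/(m+e) = 0.30230/(0.30230+0.26176) = 0.53594.
Expected occupied = 145 × 0.53594 = 77.71 ≈ 78.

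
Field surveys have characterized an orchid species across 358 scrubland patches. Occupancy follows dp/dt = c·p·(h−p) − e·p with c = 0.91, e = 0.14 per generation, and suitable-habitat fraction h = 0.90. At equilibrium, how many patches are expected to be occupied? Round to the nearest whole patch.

p* = h − e/c = 0.90 − 0.1538 = 0.7462.
Expected occupied patches = N × p* = 358 × 0.7462 = 267.12 ≈ 267.

267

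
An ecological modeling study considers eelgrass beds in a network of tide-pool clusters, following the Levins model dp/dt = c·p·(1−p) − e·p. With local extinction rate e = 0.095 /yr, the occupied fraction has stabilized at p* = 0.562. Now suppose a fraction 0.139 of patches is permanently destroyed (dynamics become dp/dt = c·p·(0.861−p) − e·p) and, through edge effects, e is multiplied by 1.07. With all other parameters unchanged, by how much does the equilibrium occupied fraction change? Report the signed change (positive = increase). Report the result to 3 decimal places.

Balance c(1−p*) = e gives c = e/(1 − 0.56200) = 0.095/0.43800 = 0.21689.
New p* = 0.861 − e/c = 0.861 − 0.10165/0.21689 = 0.39233.
Δp* = 0.39233 − 0.56200 = -0.16967.

-0.170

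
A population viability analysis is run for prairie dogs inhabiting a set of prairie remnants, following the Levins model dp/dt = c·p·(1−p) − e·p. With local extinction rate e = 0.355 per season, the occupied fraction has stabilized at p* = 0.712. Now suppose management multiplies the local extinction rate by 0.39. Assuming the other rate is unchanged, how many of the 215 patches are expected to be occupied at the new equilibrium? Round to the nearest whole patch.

191

Balance c(1−p*) = e gives c = e/(1 − 0.71200) = 0.355/0.28800 = 1.23264.
New p* = 1 − e/c = 1 − 0.13845/1.23264 = 0.88768.
Expected occupied = 215 × 0.88768 = 190.85 ≈ 191.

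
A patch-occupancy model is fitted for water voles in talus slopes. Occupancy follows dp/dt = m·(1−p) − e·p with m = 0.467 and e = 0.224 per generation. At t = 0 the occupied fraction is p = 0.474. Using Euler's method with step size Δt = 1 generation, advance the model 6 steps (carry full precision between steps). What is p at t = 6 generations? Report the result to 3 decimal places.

0.676

Update rule: p ← p + [m·(1−p) − e·p]·Δt with Δt = 1.
t = 1: p = 0.47400 + (+0.13947) = 0.61347
t = 2: p = 0.61347 + (+0.04309) = 0.65656
t = 3: p = 0.65656 + (+0.01332) = 0.66988
t = 4: p = 0.66988 + (+0.00411) = 0.67399
t = 5: p = 0.67399 + (+0.00127) = 0.67526
t = 6: p = 0.67526 + (+0.00039) = 0.67566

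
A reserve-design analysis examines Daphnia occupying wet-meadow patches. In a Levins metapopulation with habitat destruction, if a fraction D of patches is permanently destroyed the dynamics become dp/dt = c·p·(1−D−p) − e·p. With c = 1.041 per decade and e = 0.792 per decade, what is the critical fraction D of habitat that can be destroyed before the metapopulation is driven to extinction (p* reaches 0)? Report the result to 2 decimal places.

0.24

The nontrivial equilibrium is p* = (1−D) − e/c; extinction occurs when this hits zero.
So D_crit = 1 − e/c = 1 − 0.792/1.041 = 1 − 0.7608 = 0.2392.
Note this equals the original equilibrium occupancy — the Levins extinction-debt result.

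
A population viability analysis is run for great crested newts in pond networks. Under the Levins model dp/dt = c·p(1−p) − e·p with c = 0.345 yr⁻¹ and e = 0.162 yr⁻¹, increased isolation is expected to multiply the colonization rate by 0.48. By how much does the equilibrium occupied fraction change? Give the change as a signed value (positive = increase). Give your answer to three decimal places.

Before: p* = 1 − 0.162/0.345 = 0.5304.
After the change, c = 0.1656, e = 0.162, so p* = 1 − 0.162/0.1656 = 0.0217.
Δp* = 0.0217 − 0.5304 = -0.5087.

-0.509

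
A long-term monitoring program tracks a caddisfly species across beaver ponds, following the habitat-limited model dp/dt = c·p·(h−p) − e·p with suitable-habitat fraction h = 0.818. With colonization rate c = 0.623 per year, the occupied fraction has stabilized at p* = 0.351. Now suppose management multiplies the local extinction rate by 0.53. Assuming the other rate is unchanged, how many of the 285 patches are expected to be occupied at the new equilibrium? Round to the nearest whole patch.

Balance c(h−p*) = e gives e = 0.623×(0.818 − 0.35100) = 0.29094.
New p* = 0.818 − e/c = 0.818 − 0.15420/0.62300 = 0.57049.
Expected occupied = 285 × 0.57049 = 162.59 ≈ 163.

163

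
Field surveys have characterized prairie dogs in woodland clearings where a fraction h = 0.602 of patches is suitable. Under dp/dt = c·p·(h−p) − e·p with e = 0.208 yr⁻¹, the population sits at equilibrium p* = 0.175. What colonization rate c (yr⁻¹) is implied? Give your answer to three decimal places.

0.487

At equilibrium c(h−p*) = e, so c = e/(h−p*).
c = 0.208/(0.602 − 0.175) = 0.208/0.4270 = 0.4871.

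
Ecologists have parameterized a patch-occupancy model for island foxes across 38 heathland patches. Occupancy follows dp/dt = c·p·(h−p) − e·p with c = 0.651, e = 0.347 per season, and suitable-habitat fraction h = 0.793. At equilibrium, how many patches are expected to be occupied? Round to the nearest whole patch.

10

p* = h − e/c = 0.793 − 0.5330 = 0.2600.
Expected occupied patches = N × p* = 38 × 0.2600 = 9.88 ≈ 10.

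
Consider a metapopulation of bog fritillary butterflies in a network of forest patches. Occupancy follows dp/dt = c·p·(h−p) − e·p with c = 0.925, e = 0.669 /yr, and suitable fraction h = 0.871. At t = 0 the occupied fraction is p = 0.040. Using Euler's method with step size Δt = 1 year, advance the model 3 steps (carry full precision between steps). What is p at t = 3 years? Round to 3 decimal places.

0.053

Update rule: p ← p + [c·p·(h−p) − e·p]·Δt with Δt = 1.
p: 0.04000 → 0.04399  (Δp = +0.00399)
p: 0.04399 → 0.04821  (Δp = +0.00422)
p: 0.04821 → 0.05265  (Δp = +0.00444)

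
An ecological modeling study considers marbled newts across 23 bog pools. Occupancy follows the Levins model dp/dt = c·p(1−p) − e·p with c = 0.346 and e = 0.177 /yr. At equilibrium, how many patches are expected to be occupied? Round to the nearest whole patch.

p* = 1 − e/c = 1 − 0.177/0.346 = 0.4884.
Expected occupied patches = N × p* = 23 × 0.4884 = 11.23 ≈ 11.

11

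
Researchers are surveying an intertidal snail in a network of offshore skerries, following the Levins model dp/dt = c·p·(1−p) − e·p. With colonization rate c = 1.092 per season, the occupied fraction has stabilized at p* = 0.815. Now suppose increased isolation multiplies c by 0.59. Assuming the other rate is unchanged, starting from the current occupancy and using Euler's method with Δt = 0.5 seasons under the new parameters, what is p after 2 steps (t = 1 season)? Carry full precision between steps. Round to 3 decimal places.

0.757

Balance c(1−p*) = e gives e = 1.092×(1 − 0.81500) = 0.20202.
Starting from p₀ = 0.81500; update p ← p + (dp/dt)·Δt with the new parameters.
t = 0.5: p = 0.81500 + (-0.03375) = 0.78125
t = 1: p = 0.78125 + (-0.02386) = 0.75739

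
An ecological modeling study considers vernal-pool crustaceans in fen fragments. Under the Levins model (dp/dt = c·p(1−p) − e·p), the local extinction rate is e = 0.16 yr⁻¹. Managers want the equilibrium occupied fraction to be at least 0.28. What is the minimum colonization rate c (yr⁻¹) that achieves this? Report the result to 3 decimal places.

0.222

p* = 1 − e/c ≥ 0.28 requires e/c ≤ 0.7200, i.e. c ≥ e/0.7200.
c_min = 0.16/0.7200 = 0.2222.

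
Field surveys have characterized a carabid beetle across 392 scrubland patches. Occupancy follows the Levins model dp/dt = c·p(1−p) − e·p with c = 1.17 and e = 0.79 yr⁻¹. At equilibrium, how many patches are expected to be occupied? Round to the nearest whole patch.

127

p* = 1 − e/c = 1 − 0.79/1.17 = 0.3248.
Expected occupied patches = N × p* = 392 × 0.3248 = 127.32 ≈ 127.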